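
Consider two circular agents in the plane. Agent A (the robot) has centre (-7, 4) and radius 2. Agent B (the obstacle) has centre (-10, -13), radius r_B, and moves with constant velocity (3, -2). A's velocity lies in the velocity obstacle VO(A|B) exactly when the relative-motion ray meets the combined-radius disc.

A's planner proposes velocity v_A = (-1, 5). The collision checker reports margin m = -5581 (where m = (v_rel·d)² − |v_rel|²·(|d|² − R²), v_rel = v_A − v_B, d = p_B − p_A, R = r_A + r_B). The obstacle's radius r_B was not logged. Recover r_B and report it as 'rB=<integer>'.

m = -5581
d = (-3, -17);  v_rel = (-4, 7),  |v_rel|² = 65
v_rel×d = (-4)·(-17) − (7)·(-3) = 89
since m = R²·65 − 89²:  R² = (7921 + -5581) / 65 = 36
R = √36 = 6  ⇒  r_B = 6 − 2 = 4

rB=4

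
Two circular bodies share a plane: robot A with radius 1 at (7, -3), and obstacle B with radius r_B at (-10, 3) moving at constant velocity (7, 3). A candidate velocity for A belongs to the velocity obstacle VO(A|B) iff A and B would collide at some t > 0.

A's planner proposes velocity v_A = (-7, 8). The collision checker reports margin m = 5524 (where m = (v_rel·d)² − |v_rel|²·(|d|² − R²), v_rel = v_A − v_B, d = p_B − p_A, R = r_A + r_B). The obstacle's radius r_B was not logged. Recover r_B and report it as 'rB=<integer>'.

m = 5524
d = (-17, 6);  v_rel = (-14, 5),  |v_rel|² = 221
v_rel×d = (-14)·(6) − (5)·(-17) = 1
since m = R²·221 − 1²:  R² = (1 + 5524) / 221 = 25
R = √25 = 5  ⇒  r_B = 5 − 1 = 4

rB=4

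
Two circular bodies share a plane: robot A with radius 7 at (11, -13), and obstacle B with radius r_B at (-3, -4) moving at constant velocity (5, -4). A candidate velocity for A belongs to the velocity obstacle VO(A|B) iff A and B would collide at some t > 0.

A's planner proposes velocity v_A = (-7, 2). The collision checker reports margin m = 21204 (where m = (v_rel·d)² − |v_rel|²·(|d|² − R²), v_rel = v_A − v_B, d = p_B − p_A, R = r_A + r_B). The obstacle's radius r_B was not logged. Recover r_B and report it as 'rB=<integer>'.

m = 21204
d = (-14, 9);  v_rel = (-12, 6),  |v_rel|² = 180
v_rel×d = (-12)·(9) − (6)·(-14) = -24
since m = R²·180 − (-24)²:  R² = (576 + 21204) / 180 = 121
R = √121 = 11  ⇒  r_B = 11 − 7 = 4

rB=4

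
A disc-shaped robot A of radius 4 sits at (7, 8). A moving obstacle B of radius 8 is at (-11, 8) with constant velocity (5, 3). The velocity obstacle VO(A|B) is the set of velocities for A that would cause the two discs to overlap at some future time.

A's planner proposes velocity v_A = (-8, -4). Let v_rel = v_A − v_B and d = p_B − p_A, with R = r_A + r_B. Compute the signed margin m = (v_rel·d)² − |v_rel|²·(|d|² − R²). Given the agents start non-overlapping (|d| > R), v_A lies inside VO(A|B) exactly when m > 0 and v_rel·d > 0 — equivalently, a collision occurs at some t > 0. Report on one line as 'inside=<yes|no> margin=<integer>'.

d = (-18, 0),  |d|² = 324;  R = 4+8 = 12,  c = 324−12² = 180
v_rel = (-13, -7),  |v_rel|² = 218;  v_rel·d = (-13)·(-18) + (-7)·(0) = 234
218·t² − 468·t + 180 = 0  ⇒  m = 234² − 218·180 = 15516
m = 15516 > 0,  v_rel·d = 234 > 0  ⇒  inside

inside=yes margin=15516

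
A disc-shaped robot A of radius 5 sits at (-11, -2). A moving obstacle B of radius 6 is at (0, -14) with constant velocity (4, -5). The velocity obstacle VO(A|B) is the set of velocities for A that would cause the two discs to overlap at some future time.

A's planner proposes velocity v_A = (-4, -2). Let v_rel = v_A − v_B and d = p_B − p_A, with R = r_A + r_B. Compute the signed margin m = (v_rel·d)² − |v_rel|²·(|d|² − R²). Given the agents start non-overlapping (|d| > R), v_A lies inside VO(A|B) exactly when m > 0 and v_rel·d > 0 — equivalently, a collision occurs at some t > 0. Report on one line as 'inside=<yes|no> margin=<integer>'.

d = (11, -12),  |d|² = 265;  R = 5+6 = 11,  c = 265−11² = 144
v_rel = (-8, 3),  |v_rel|² = 73;  v_rel·d = (-8)·(11) + (3)·(-12) = -124
73·t² + 248·t + 144 = 0  ⇒  m = (-124)² − 73·144 = 4864
m = 4864 > 0,  v_rel·d = -124 < 0  ⇒  outside

inside=no margin=4864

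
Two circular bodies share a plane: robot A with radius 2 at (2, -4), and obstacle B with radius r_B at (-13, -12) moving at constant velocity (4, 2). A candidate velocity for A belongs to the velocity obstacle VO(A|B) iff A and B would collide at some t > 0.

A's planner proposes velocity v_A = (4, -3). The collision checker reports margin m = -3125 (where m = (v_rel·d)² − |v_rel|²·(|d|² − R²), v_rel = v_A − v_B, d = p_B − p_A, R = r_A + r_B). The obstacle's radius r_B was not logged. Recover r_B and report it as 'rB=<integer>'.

m = -3125
d = (-15, -8);  v_rel = (0, -5),  |v_rel|² = 25
v_rel×d = (0)·(-8) − (-5)·(-15) = -75
since m = R²·25 − (-75)²:  R² = (5625 + -3125) / 25 = 100
R = √100 = 10  ⇒  r_B = 10 − 2 = 8

rB=8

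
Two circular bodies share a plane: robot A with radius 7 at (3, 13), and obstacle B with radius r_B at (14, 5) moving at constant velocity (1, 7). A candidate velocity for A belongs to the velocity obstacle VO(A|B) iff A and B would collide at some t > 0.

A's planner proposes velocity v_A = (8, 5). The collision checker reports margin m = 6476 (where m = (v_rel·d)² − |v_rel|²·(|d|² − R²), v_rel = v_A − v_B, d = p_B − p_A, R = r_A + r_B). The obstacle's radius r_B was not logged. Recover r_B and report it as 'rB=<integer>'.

m = 6476
d = (11, -8);  v_rel = (7, -2),  |v_rel|² = 53
v_rel×d = (7)·(-8) − (-2)·(11) = -34
since m = R²·53 − (-34)²:  R² = (1156 + 6476) / 53 = 144
R = √144 = 12  ⇒  r_B = 12 − 7 = 5

rB=5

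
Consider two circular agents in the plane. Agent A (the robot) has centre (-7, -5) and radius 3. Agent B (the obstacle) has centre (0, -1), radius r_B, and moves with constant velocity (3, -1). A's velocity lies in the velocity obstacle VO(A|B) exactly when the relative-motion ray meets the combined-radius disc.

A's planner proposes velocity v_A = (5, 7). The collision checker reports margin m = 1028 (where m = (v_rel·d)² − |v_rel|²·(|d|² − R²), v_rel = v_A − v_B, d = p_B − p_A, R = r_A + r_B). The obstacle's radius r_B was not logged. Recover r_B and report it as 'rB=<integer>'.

m = 1028
d = (7, 4);  v_rel = (2, 8),  |v_rel|² = 68
v_rel×d = (2)·(4) − (8)·(7) = -48
since m = R²·68 − (-48)²:  R² = (2304 + 1028) / 68 = 49
R = √49 = 7  ⇒  r_B = 7 − 3 = 4

rB=4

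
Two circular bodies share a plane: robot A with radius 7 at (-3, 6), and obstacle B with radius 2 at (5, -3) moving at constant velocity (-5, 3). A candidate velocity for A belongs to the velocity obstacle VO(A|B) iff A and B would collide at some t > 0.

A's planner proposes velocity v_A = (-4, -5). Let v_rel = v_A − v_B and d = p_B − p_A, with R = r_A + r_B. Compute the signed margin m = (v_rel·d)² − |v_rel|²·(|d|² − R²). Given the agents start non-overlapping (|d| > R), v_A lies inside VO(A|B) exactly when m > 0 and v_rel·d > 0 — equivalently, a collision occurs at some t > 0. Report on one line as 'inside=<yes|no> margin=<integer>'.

d = (8, -9),  |d|² = 145;  R = 7+2 = 9,  c = 145−9² = 64
v_rel = (1, -8),  |v_rel|² = 65;  v_rel·d = (1)·(8) + (-8)·(-9) = 80
65·t² − 160·t + 64 = 0  ⇒  m = 80² − 65·64 = 2240
m = 2240 > 0,  v_rel·d = 80 > 0  ⇒  inside

inside=yes margin=2240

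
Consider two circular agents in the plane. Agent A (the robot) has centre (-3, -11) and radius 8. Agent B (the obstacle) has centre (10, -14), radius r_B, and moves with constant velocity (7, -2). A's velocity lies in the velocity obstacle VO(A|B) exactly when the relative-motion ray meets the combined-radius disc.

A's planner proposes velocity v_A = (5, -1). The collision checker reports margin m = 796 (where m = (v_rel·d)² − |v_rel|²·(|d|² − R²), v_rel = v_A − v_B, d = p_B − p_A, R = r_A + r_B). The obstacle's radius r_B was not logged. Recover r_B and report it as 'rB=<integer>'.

m = 796
d = (13, -3);  v_rel = (-2, 1),  |v_rel|² = 5
v_rel×d = (-2)·(-3) − (1)·(13) = -7
since m = R²·5 − (-7)²:  R² = (49 + 796) / 5 = 169
R = √169 = 13  ⇒  r_B = 13 − 8 = 5

rB=5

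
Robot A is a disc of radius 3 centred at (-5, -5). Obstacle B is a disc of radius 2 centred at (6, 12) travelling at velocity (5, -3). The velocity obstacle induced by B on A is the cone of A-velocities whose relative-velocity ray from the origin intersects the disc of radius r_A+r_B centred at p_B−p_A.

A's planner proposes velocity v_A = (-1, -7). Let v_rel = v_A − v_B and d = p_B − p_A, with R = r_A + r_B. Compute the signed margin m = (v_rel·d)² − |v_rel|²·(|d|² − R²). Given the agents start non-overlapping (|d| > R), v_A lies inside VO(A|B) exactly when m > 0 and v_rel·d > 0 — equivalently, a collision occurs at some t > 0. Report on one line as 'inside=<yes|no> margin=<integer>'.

d = (11, 17),  |d|² = 410;  R = 3+2 = 5,  c = 410−5² = 385
v_rel = (-6, -4),  |v_rel|² = 52;  v_rel·d = (-6)·(11) + (-4)·(17) = -134
52·t² + 268·t + 385 = 0  ⇒  m = (-134)² − 52·385 = -2064
m = -2064 < 0,  v_rel·d = -134 < 0  ⇒  outside

inside=no margin=-2064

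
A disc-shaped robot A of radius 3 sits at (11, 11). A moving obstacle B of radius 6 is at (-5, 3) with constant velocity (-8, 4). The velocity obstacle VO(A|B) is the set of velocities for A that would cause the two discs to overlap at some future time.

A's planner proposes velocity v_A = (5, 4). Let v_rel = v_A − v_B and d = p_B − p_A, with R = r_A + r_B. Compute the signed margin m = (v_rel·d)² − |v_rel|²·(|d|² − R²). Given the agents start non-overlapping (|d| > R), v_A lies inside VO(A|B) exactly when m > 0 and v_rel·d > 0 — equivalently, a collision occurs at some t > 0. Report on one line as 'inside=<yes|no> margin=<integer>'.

d = (-16, -8),  |d|² = 320;  R = 3+6 = 9,  c = 320−9² = 239
v_rel = (13, 0),  |v_rel|² = 169;  v_rel·d = (13)·(-16) + (0)·(-8) = -208
169·t² + 416·t + 239 = 0  ⇒  m = (-208)² − 169·239 = 2873
m = 2873 > 0,  v_rel·d = -208 < 0  ⇒  outside

inside=no margin=2873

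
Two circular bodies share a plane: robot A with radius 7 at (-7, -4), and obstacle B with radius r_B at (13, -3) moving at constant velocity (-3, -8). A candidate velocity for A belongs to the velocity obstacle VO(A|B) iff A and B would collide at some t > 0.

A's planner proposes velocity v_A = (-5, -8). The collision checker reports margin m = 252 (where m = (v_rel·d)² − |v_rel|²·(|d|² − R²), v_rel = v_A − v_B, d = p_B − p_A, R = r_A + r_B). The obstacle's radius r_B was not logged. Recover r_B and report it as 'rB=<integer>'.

m = 252
d = (20, 1);  v_rel = (-2, 0),  |v_rel|² = 4
v_rel×d = (-2)·(1) − (0)·(20) = -2
since m = R²·4 − (-2)²:  R² = (4 + 252) / 4 = 64
R = √64 = 8  ⇒  r_B = 8 − 7 = 1

rB=1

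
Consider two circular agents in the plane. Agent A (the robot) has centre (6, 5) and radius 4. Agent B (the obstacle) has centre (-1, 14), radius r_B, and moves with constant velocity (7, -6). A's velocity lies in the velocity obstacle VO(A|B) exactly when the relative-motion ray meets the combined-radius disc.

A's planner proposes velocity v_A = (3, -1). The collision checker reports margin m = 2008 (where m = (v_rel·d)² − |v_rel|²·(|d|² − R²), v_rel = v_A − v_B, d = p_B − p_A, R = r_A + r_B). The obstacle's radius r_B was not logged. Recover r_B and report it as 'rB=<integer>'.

m = 2008
d = (-7, 9);  v_rel = (-4, 5),  |v_rel|² = 41
v_rel×d = (-4)·(9) − (5)·(-7) = -1
since m = R²·41 − (-1)²:  R² = (1 + 2008) / 41 = 49
R = √49 = 7  ⇒  r_B = 7 − 4 = 3

rB=3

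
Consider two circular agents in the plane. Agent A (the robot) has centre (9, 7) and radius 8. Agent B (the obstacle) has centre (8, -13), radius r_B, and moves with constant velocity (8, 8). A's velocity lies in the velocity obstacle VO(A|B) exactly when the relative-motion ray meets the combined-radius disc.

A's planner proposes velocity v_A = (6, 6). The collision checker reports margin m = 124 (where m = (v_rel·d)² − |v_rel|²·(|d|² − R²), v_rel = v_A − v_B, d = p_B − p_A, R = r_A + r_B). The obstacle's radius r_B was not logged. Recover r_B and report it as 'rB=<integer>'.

m = 124
d = (-1, -20);  v_rel = (-2, -2),  |v_rel|² = 8
v_rel×d = (-2)·(-20) − (-2)·(-1) = 38
since m = R²·8 − 38²:  R² = (1444 + 124) / 8 = 196
R = √196 = 14  ⇒  r_B = 14 − 8 = 6

rB=6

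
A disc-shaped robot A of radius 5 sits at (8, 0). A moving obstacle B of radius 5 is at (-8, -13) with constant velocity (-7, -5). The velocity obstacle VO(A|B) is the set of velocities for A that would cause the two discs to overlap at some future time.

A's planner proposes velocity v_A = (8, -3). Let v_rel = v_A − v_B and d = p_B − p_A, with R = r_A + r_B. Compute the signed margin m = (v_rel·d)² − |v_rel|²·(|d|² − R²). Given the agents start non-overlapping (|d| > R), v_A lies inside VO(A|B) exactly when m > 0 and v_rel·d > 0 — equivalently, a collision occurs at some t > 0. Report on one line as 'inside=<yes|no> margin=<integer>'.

d = (-16, -13),  |d|² = 425;  R = 5+5 = 10,  c = 425−10² = 325
v_rel = (15, 2),  |v_rel|² = 229;  v_rel·d = (15)·(-16) + (2)·(-13) = -266
229·t² + 532·t + 325 = 0  ⇒  m = (-266)² − 229·325 = -3669
m = -3669 < 0,  v_rel·d = -266 < 0  ⇒  outside

inside=no margin=-3669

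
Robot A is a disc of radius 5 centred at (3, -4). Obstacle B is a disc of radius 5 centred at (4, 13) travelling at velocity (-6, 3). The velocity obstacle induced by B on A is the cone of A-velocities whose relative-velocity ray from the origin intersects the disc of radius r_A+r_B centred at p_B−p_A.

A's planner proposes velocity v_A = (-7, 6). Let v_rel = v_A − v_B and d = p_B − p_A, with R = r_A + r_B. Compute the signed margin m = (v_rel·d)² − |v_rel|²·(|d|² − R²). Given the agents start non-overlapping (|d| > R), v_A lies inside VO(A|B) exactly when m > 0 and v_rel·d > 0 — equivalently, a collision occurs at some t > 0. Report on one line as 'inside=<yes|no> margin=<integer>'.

d = (1, 17),  |d|² = 290;  R = 5+5 = 10,  c = 290−10² = 190
v_rel = (-1, 3),  |v_rel|² = 10;  v_rel·d = (-1)·(1) + (3)·(17) = 50
10·t² − 100·t + 190 = 0  ⇒  m = 50² − 10·190 = 600
m = 600 > 0,  v_rel·d = 50 > 0  ⇒  inside

inside=yes margin=600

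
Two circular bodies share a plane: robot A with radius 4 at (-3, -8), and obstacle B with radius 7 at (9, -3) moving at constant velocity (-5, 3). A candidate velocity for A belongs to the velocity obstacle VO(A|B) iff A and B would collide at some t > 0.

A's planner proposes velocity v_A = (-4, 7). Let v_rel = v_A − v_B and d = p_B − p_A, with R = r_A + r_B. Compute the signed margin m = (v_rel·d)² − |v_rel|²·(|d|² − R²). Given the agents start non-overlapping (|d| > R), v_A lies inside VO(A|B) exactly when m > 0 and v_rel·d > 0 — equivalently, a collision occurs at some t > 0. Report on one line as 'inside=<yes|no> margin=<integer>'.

d = (12, 5),  |d|² = 169;  R = 4+7 = 11,  c = 169−11² = 48
v_rel = (1, 4),  |v_rel|² = 17;  v_rel·d = (1)·(12) + (4)·(5) = 32
17·t² − 64·t + 48 = 0  ⇒  m = 32² − 17·48 = 208
m = 208 > 0,  v_rel·d = 32 > 0  ⇒  inside

inside=yes margin=208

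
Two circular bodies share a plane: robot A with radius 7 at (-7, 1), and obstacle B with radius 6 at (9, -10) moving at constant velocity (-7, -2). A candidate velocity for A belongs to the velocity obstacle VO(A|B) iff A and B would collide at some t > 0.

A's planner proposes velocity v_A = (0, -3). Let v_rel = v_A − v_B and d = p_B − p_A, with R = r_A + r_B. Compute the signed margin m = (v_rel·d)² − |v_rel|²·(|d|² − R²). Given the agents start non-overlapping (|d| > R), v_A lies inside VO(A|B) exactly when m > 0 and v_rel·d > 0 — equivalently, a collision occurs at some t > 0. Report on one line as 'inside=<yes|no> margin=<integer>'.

d = (16, -11),  |d|² = 377;  R = 7+6 = 13,  c = 377−13² = 208
v_rel = (7, -1),  |v_rel|² = 50;  v_rel·d = (7)·(16) + (-1)·(-11) = 123
50·t² − 246·t + 208 = 0  ⇒  m = 123² − 50·208 = 4729
m = 4729 > 0,  v_rel·d = 123 > 0  ⇒  inside

inside=yes margin=4729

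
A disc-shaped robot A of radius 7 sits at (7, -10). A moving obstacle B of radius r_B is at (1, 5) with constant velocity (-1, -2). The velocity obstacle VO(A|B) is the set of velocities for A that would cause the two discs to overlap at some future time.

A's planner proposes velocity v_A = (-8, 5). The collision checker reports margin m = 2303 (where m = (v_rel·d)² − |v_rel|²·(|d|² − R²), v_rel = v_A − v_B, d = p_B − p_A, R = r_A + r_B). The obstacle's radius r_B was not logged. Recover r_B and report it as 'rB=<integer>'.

m = 2303
d = (-6, 15);  v_rel = (-7, 7),  |v_rel|² = 98
v_rel×d = (-7)·(15) − (7)·(-6) = -63
since m = R²·98 − (-63)²:  R² = (3969 + 2303) / 98 = 64
R = √64 = 8  ⇒  r_B = 8 − 7 = 1

rB=1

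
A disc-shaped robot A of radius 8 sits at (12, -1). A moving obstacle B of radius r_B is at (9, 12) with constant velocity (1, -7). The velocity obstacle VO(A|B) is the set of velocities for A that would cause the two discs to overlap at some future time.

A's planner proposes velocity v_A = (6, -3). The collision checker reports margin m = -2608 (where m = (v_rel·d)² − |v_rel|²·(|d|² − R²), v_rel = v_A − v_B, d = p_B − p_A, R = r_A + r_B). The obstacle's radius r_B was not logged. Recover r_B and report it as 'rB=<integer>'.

m = -2608
d = (-3, 13);  v_rel = (5, 4),  |v_rel|² = 41
v_rel×d = (5)·(13) − (4)·(-3) = 77
since m = R²·41 − 77²:  R² = (5929 + -2608) / 41 = 81
R = √81 = 9  ⇒  r_B = 9 − 8 = 1

rB=1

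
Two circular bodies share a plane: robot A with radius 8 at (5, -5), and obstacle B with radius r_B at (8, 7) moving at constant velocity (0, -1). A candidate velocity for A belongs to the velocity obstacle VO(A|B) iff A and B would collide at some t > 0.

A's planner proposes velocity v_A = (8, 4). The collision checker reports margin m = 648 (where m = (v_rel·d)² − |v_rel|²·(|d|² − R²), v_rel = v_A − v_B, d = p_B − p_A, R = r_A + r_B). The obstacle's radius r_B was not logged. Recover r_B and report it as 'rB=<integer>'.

m = 648
d = (3, 12);  v_rel = (8, 5),  |v_rel|² = 89
v_rel×d = (8)·(12) − (5)·(3) = 81
since m = R²·89 − 81²:  R² = (6561 + 648) / 89 = 81
R = √81 = 9  ⇒  r_B = 9 − 8 = 1

rB=1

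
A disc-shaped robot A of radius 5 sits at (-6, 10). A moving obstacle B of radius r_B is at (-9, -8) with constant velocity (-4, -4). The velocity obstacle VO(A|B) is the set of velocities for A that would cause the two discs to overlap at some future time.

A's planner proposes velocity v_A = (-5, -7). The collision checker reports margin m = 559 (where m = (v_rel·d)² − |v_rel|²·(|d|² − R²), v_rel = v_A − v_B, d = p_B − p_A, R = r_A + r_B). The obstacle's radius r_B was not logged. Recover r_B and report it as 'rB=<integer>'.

m = 559
d = (-3, -18);  v_rel = (-1, -3),  |v_rel|² = 10
v_rel×d = (-1)·(-18) − (-3)·(-3) = 9
since m = R²·10 − 9²:  R² = (81 + 559) / 10 = 64
R = √64 = 8  ⇒  r_B = 8 − 5 = 3

rB=3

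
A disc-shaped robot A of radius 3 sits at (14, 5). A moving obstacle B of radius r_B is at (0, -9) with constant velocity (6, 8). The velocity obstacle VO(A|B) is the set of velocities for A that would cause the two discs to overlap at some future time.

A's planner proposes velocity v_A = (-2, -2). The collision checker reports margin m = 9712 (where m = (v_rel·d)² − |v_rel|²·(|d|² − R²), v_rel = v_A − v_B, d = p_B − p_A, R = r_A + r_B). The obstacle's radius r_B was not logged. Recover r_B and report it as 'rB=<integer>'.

m = 9712
d = (-14, -14);  v_rel = (-8, -10),  |v_rel|² = 164
v_rel×d = (-8)·(-14) − (-10)·(-14) = -28
since m = R²·164 − (-28)²:  R² = (784 + 9712) / 164 = 64
R = √64 = 8  ⇒  r_B = 8 − 3 = 5

rB=5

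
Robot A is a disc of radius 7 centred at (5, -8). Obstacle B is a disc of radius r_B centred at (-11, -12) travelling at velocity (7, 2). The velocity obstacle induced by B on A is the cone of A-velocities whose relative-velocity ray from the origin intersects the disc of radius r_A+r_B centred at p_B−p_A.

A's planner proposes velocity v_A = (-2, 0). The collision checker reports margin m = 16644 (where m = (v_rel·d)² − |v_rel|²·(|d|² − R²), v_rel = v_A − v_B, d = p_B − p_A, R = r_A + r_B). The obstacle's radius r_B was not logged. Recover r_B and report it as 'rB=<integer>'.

m = 16644
d = (-16, -4);  v_rel = (-9, -2),  |v_rel|² = 85
v_rel×d = (-9)·(-4) − (-2)·(-16) = 4
since m = R²·85 − 4²:  R² = (16 + 16644) / 85 = 196
R = √196 = 14  ⇒  r_B = 14 − 7 = 7

rB=7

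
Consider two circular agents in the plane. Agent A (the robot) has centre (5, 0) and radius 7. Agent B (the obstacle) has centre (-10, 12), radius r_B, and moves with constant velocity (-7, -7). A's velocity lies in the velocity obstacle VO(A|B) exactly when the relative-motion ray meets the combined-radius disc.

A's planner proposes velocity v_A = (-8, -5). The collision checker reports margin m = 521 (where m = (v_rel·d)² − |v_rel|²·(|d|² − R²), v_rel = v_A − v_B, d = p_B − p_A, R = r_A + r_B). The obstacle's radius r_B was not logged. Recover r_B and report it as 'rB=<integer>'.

m = 521
d = (-15, 12);  v_rel = (-1, 2),  |v_rel|² = 5
v_rel×d = (-1)·(12) − (2)·(-15) = 18
since m = R²·5 − 18²:  R² = (324 + 521) / 5 = 169
R = √169 = 13  ⇒  r_B = 13 − 7 = 6

rB=6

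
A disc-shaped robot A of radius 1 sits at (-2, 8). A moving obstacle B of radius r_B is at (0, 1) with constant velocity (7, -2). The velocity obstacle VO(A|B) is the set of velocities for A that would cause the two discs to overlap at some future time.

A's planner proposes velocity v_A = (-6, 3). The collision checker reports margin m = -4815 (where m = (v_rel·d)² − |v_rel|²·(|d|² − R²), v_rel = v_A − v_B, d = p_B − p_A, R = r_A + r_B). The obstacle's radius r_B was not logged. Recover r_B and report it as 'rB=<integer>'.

m = -4815
d = (2, -7);  v_rel = (-13, 5),  |v_rel|² = 194
v_rel×d = (-13)·(-7) − (5)·(2) = 81
since m = R²·194 − 81²:  R² = (6561 + -4815) / 194 = 9
R = √9 = 3  ⇒  r_B = 3 − 1 = 2

rB=2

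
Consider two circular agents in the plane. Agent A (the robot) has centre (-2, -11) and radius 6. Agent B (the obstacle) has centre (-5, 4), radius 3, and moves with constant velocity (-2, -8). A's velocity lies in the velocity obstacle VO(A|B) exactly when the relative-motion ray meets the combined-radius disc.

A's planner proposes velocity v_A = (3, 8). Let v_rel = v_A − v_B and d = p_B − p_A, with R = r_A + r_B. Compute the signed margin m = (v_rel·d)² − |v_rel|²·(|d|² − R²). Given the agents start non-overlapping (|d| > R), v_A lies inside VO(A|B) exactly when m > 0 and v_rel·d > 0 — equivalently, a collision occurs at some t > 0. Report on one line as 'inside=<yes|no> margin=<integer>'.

d = (-3, 15),  |d|² = 234;  R = 6+3 = 9,  c = 234−9² = 153
v_rel = (5, 16),  |v_rel|² = 281;  v_rel·d = (5)·(-3) + (16)·(15) = 225
281·t² − 450·t + 153 = 0  ⇒  m = 225² − 281·153 = 7632
m = 7632 > 0,  v_rel·d = 225 > 0  ⇒  inside

inside=yes margin=7632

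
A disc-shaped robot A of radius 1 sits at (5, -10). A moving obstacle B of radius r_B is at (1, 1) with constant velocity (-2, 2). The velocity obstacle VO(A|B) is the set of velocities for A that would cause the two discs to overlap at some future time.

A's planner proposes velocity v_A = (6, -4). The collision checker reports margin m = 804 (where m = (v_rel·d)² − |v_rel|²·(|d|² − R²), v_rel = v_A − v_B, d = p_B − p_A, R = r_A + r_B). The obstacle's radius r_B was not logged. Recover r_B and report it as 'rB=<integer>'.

m = 804
d = (-4, 11);  v_rel = (8, -6),  |v_rel|² = 100
v_rel×d = (8)·(11) − (-6)·(-4) = 64
since m = R²·100 − 64²:  R² = (4096 + 804) / 100 = 49
R = √49 = 7  ⇒  r_B = 7 − 1 = 6

rB=6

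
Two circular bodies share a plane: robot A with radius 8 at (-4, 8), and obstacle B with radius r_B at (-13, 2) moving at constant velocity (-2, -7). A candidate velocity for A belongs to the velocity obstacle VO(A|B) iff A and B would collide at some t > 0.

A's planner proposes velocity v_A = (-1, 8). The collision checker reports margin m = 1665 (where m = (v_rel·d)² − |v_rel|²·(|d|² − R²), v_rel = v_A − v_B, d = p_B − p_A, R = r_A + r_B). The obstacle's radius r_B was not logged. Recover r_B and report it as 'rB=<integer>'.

m = 1665
d = (-9, -6);  v_rel = (1, 15),  |v_rel|² = 226
v_rel×d = (1)·(-6) − (15)·(-9) = 129
since m = R²·226 − 129²:  R² = (16641 + 1665) / 226 = 81
R = √81 = 9  ⇒  r_B = 9 − 8 = 1

rB=1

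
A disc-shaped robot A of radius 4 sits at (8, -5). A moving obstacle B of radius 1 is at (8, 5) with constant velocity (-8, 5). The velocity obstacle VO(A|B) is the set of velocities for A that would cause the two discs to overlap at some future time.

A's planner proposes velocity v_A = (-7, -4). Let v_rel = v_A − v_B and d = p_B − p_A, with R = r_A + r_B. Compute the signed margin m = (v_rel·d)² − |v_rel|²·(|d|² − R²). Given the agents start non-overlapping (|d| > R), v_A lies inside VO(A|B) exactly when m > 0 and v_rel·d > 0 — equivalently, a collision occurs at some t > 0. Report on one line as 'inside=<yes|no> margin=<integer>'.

d = (0, 10),  |d|² = 100;  R = 4+1 = 5,  c = 100−5² = 75
v_rel = (1, -9),  |v_rel|² = 82;  v_rel·d = (1)·(0) + (-9)·(10) = -90
82·t² + 180·t + 75 = 0  ⇒  m = (-90)² − 82·75 = 1950
m = 1950 > 0,  v_rel·d = -90 < 0  ⇒  outside

inside=no margin=1950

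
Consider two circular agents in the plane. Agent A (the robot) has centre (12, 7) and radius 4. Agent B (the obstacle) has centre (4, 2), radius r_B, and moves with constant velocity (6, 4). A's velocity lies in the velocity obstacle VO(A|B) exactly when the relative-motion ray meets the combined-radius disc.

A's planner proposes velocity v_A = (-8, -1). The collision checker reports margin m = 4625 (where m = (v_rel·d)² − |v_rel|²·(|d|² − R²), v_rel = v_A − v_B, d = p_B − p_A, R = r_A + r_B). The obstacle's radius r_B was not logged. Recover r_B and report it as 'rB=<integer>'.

m = 4625
d = (-8, -5);  v_rel = (-14, -5),  |v_rel|² = 221
v_rel×d = (-14)·(-5) − (-5)·(-8) = 30
since m = R²·221 − 30²:  R² = (900 + 4625) / 221 = 25
R = √25 = 5  ⇒  r_B = 5 − 4 = 1

rB=1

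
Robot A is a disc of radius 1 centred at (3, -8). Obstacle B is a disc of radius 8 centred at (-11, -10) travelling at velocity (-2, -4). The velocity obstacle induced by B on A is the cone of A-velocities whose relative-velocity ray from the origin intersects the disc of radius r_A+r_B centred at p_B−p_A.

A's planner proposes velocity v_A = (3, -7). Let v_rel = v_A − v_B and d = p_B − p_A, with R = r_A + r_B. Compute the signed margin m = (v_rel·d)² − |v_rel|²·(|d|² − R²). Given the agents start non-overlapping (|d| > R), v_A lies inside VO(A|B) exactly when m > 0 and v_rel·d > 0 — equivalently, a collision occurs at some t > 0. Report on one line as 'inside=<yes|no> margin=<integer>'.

d = (-14, -2),  |d|² = 200;  R = 1+8 = 9,  c = 200−9² = 119
v_rel = (5, -3),  |v_rel|² = 34;  v_rel·d = (5)·(-14) + (-3)·(-2) = -64
34·t² + 128·t + 119 = 0  ⇒  m = (-64)² − 34·119 = 50
m = 50 > 0,  v_rel·d = -64 < 0  ⇒  outside

inside=no margin=50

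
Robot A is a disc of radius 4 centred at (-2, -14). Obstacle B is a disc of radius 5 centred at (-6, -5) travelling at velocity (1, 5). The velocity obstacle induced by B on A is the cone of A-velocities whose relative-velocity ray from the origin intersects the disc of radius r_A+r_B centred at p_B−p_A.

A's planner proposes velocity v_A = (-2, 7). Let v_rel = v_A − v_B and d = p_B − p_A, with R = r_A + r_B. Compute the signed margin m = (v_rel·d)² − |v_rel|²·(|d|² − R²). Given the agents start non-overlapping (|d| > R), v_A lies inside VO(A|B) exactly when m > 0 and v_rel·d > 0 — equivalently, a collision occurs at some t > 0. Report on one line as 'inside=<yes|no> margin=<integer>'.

d = (-4, 9),  |d|² = 97;  R = 4+5 = 9,  c = 97−9² = 16
v_rel = (-3, 2),  |v_rel|² = 13;  v_rel·d = (-3)·(-4) + (2)·(9) = 30
13·t² − 60·t + 16 = 0  ⇒  m = 30² − 13·16 = 692
m = 692 > 0,  v_rel·d = 30 > 0  ⇒  inside

inside=yes margin=692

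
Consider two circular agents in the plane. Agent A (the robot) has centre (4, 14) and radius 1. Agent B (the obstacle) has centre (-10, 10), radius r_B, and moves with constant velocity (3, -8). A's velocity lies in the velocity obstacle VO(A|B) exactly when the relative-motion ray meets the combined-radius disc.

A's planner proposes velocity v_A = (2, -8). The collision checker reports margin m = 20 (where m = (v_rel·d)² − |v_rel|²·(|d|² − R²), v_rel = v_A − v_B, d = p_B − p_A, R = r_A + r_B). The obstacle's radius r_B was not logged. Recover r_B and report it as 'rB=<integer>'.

m = 20
d = (-14, -4);  v_rel = (-1, 0),  |v_rel|² = 1
v_rel×d = (-1)·(-4) − (0)·(-14) = 4
since m = R²·1 − 4²:  R² = (16 + 20) / 1 = 36
R = √36 = 6  ⇒  r_B = 6 − 1 = 5

rB=5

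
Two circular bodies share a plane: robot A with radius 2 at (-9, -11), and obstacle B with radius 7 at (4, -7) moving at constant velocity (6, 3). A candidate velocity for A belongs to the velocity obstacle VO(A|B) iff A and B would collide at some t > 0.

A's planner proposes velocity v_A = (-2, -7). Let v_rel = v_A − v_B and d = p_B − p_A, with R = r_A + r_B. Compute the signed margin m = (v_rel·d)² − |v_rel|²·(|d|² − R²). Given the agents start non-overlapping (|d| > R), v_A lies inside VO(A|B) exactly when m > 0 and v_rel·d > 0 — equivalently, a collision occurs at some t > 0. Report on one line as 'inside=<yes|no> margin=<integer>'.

d = (13, 4),  |d|² = 185;  R = 2+7 = 9,  c = 185−9² = 104
v_rel = (-8, -10),  |v_rel|² = 164;  v_rel·d = (-8)·(13) + (-10)·(4) = -144
164·t² + 288·t + 104 = 0  ⇒  m = (-144)² − 164·104 = 3680
m = 3680 > 0,  v_rel·d = -144 < 0  ⇒  outside

inside=no margin=3680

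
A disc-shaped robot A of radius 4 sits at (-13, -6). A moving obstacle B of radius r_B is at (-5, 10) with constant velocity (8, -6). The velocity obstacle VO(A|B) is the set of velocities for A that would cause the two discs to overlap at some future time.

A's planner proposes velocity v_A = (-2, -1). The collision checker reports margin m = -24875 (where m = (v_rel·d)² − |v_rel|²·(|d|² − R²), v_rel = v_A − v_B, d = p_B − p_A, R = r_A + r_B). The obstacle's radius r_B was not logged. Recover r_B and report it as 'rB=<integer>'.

m = -24875
d = (8, 16);  v_rel = (-10, 5),  |v_rel|² = 125
v_rel×d = (-10)·(16) − (5)·(8) = -200
since m = R²·125 − (-200)²:  R² = (40000 + -24875) / 125 = 121
R = √121 = 11  ⇒  r_B = 11 − 4 = 7

rB=7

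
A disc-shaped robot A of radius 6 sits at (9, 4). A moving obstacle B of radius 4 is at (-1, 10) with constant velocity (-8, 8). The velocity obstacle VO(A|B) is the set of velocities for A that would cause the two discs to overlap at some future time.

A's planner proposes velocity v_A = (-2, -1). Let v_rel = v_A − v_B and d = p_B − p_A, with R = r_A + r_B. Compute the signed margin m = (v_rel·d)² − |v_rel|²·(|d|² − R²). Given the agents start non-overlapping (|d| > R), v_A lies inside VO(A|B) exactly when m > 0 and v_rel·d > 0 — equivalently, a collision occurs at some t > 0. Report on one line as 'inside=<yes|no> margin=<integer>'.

d = (-10, 6),  |d|² = 136;  R = 6+4 = 10,  c = 136−10² = 36
v_rel = (6, -9),  |v_rel|² = 117;  v_rel·d = (6)·(-10) + (-9)·(6) = -114
117·t² + 228·t + 36 = 0  ⇒  m = (-114)² − 117·36 = 8784
m = 8784 > 0,  v_rel·d = -114 < 0  ⇒  outside

inside=no margin=8784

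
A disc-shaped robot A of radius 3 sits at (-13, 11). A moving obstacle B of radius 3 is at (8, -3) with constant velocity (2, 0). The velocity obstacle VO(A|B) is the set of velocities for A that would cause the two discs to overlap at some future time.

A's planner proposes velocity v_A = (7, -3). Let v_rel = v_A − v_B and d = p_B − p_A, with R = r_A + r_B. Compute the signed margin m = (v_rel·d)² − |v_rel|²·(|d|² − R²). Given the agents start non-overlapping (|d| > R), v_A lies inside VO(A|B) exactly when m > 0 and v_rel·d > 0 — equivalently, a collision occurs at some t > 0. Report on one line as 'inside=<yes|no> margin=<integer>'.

d = (21, -14),  |d|² = 637;  R = 3+3 = 6,  c = 637−6² = 601
v_rel = (5, -3),  |v_rel|² = 34;  v_rel·d = (5)·(21) + (-3)·(-14) = 147
34·t² − 294·t + 601 = 0  ⇒  m = 147² − 34·601 = 1175
m = 1175 > 0,  v_rel·d = 147 > 0  ⇒  inside

inside=yes margin=1175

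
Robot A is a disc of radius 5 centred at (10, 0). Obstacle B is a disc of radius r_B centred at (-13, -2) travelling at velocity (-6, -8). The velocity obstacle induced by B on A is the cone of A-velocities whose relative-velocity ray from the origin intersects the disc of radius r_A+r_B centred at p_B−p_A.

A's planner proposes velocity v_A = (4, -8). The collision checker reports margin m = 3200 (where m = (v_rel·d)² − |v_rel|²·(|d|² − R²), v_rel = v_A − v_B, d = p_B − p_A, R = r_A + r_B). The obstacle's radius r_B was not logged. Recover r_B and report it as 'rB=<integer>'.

m = 3200
d = (-23, -2);  v_rel = (10, 0),  |v_rel|² = 100
v_rel×d = (10)·(-2) − (0)·(-23) = -20
since m = R²·100 − (-20)²:  R² = (400 + 3200) / 100 = 36
R = √36 = 6  ⇒  r_B = 6 − 5 = 1

rB=1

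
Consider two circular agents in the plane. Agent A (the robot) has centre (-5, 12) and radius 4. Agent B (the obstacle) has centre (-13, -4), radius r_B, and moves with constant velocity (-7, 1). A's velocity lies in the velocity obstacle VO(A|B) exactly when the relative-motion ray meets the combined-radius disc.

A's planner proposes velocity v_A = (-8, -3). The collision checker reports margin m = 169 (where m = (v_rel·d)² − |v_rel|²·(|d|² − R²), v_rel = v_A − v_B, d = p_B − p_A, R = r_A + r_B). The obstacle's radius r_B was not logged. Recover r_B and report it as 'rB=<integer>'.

m = 169
d = (-8, -16);  v_rel = (-1, -4),  |v_rel|² = 17
v_rel×d = (-1)·(-16) − (-4)·(-8) = -16
since m = R²·17 − (-16)²:  R² = (256 + 169) / 17 = 25
R = √25 = 5  ⇒  r_B = 5 − 4 = 1

rB=1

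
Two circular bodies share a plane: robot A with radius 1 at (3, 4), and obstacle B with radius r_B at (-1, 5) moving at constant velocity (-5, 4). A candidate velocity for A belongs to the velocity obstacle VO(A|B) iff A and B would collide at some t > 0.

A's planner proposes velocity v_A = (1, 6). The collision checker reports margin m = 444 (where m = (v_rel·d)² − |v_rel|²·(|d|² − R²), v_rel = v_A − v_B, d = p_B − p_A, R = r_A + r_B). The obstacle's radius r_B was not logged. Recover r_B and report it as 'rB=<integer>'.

m = 444
d = (-4, 1);  v_rel = (6, 2),  |v_rel|² = 40
v_rel×d = (6)·(1) − (2)·(-4) = 14
since m = R²·40 − 14²:  R² = (196 + 444) / 40 = 16
R = √16 = 4  ⇒  r_B = 4 − 1 = 3

rB=3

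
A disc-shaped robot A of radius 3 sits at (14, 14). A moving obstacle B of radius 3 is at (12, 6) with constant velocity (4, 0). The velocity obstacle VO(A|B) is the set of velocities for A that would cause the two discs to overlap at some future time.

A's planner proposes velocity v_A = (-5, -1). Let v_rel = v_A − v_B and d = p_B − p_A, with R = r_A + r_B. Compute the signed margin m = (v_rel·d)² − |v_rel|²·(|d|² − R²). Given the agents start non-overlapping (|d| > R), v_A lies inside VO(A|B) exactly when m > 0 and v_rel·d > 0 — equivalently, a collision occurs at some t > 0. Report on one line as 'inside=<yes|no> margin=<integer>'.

d = (-2, -8),  |d|² = 68;  R = 3+3 = 6,  c = 68−6² = 32
v_rel = (-9, -1),  |v_rel|² = 82;  v_rel·d = (-9)·(-2) + (-1)·(-8) = 26
82·t² − 52·t + 32 = 0  ⇒  m = 26² − 82·32 = -1948
m = -1948 < 0,  v_rel·d = 26 > 0  ⇒  outside

inside=no margin=-1948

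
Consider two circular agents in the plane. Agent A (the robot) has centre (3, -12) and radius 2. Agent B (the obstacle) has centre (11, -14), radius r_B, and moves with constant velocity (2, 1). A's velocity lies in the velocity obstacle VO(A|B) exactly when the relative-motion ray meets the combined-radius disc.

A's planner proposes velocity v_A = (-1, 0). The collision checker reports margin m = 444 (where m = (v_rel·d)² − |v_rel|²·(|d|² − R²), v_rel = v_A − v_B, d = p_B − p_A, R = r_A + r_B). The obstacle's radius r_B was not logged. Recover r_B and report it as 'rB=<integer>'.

m = 444
d = (8, -2);  v_rel = (-3, -1),  |v_rel|² = 10
v_rel×d = (-3)·(-2) − (-1)·(8) = 14
since m = R²·10 − 14²:  R² = (196 + 444) / 10 = 64
R = √64 = 8  ⇒  r_B = 8 − 2 = 6

rB=6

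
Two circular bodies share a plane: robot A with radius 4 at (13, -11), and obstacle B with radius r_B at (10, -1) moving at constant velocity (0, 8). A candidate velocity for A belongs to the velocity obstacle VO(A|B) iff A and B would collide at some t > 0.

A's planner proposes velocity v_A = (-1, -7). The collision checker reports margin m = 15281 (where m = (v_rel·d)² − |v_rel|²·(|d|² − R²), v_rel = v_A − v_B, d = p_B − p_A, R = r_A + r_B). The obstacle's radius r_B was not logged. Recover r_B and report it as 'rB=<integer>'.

m = 15281
d = (-3, 10);  v_rel = (-1, -15),  |v_rel|² = 226
v_rel×d = (-1)·(10) − (-15)·(-3) = -55
since m = R²·226 − (-55)²:  R² = (3025 + 15281) / 226 = 81
R = √81 = 9  ⇒  r_B = 9 − 4 = 5

rB=5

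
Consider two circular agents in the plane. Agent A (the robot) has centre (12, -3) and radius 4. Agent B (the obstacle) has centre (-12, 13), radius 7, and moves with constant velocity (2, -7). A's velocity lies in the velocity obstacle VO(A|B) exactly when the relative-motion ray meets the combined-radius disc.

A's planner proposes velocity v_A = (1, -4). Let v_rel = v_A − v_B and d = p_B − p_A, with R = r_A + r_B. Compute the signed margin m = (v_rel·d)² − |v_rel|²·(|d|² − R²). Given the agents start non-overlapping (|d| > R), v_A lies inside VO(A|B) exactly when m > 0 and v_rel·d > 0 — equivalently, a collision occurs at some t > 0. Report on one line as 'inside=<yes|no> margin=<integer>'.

d = (-24, 16),  |d|² = 832;  R = 4+7 = 11,  c = 832−11² = 711
v_rel = (-1, 3),  |v_rel|² = 10;  v_rel·d = (-1)·(-24) + (3)·(16) = 72
10·t² − 144·t + 711 = 0  ⇒  m = 72² − 10·711 = -1926
m = -1926 < 0,  v_rel·d = 72 > 0  ⇒  outside

inside=no margin=-1926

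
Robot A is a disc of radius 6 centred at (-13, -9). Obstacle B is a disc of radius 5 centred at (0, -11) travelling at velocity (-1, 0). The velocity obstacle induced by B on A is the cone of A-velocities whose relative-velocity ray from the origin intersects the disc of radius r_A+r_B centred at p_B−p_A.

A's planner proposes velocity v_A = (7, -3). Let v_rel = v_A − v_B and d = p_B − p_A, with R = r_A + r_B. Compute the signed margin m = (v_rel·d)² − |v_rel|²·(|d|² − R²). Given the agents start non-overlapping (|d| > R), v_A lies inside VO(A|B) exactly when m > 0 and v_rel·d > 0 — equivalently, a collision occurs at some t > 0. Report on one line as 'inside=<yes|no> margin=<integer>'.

d = (13, -2),  |d|² = 173;  R = 6+5 = 11,  c = 173−11² = 52
v_rel = (8, -3),  |v_rel|² = 73;  v_rel·d = (8)·(13) + (-3)·(-2) = 110
73·t² − 220·t + 52 = 0  ⇒  m = 110² − 73·52 = 8304
m = 8304 > 0,  v_rel·d = 110 > 0  ⇒  inside

inside=yes margin=8304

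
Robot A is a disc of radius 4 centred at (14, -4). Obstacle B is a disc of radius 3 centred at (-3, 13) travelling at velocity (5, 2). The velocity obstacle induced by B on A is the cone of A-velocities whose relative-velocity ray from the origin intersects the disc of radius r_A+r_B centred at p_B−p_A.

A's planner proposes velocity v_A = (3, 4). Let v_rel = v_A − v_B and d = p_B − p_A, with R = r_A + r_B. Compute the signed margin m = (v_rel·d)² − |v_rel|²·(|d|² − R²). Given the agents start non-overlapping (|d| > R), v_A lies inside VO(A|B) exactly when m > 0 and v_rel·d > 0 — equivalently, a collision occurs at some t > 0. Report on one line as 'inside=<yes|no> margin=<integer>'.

d = (-17, 17),  |d|² = 578;  R = 4+3 = 7,  c = 578−7² = 529
v_rel = (-2, 2),  |v_rel|² = 8;  v_rel·d = (-2)·(-17) + (2)·(17) = 68
8·t² − 136·t + 529 = 0  ⇒  m = 68² − 8·529 = 392
m = 392 > 0,  v_rel·d = 68 > 0  ⇒  inside

inside=yes margin=392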